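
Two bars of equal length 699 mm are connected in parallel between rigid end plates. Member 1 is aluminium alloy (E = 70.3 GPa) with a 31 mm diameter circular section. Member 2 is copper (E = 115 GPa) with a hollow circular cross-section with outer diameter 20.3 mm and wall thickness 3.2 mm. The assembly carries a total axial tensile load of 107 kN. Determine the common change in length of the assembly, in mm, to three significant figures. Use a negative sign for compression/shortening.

A_1 = 754.8 mm².
A_2 = 171.9 mm².
Equal strain + equilibrium ⇒ each member carries load in proportion to AE: A₁E₁ = 53060000 N, A₂E₂ = 19770000 N, ΣAE = 72830000 N.
δ = PL/ΣAE = 107000·699/72830000 = 1.027 mm.

1.03 mm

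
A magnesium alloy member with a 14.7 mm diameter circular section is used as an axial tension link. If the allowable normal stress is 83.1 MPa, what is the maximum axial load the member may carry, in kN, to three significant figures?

14.1 kN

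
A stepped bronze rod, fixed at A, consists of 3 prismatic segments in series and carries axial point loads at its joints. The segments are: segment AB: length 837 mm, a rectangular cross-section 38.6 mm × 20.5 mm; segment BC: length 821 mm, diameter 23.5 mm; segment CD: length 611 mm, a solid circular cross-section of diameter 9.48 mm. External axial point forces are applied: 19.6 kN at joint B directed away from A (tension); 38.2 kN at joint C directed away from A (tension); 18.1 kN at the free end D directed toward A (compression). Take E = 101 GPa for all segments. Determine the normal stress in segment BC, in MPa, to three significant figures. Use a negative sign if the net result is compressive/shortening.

46.3 MPa

Internal axial forces (sectioning from the free end, tension +): N_CD = -18.1 kN, N_BC = 20.1 kN, N_AB = 39.7 kN.
A_BC = 433.7 mm².
σ_BC = N_BC/A_BC = 20100/433.7 = 46.34 MPa.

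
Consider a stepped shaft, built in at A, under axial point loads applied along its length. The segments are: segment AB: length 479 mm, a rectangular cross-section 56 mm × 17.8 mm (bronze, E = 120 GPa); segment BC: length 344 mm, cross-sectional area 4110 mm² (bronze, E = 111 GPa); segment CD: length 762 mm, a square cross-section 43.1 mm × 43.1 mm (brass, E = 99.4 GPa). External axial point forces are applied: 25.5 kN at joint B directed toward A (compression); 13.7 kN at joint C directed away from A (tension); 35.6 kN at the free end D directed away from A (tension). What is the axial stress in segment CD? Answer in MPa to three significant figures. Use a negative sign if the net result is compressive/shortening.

Internal axial forces (sectioning from the free end, tension +): N_CD = 35.6 kN, N_BC = 49.3 kN, N_AB = 23.8 kN.
A_CD = 1858 mm².
σ_CD = N_CD/A_CD = 35600/1858 = 19.16 MPa.

19.2 MPa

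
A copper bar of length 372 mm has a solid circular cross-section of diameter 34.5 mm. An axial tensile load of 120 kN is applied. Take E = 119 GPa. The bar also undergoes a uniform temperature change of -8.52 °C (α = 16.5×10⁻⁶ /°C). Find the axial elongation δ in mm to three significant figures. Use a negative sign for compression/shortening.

0.349 mm

A = 934.8 mm².
δ_mech = NL/(AE) = 120000·372/(934.8·119000) = 0.4013 mm.
δ_thermal = αLΔT = 16.5e-6·372·-8.52 = -0.0523 mm.
δ = δ_mech + δ_thermal = 0.349 mm.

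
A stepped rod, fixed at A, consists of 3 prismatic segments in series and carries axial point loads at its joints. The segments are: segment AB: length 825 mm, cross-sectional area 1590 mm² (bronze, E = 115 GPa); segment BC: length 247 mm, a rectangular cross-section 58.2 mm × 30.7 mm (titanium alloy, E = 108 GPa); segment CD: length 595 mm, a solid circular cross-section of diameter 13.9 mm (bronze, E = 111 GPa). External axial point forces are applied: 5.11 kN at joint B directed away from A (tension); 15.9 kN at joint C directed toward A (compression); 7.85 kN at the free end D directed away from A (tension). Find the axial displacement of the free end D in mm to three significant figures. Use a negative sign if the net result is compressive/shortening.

Internal axial forces (sectioning from the free end, tension +): N_CD = 7.85 kN, N_BC = -8.05 kN, N_AB = -2.94 kN.
A_BC = 1787 mm².
A_CD = 151.7 mm².
δ_AB = -2940·825/(1590·115000) = -0.01326 mm
δ_BC = -8050·247/(1787·108000) = -0.0103 mm
δ_CD = 7850·595/(151.7·111000) = 0.2773 mm
δ = Σδ_i = 0.2537 mm.

0.254 mm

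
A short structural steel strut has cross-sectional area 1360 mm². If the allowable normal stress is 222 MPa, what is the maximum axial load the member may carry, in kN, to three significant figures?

P_max = σ_allow · A = 222 · 1360 = 301900 N = 301.9 kN.

302 kN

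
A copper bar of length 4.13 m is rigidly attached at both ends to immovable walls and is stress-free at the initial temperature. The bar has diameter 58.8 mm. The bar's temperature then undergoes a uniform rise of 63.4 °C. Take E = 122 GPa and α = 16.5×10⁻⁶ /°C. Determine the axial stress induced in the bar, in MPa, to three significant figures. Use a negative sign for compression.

-128 MPa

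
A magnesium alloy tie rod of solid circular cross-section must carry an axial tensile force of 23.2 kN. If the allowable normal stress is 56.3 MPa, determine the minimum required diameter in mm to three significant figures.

Required area A ≥ P/σ_allow = 23200/56.3 = 412.1 mm².
For a solid circular section, d ≥ √(4A/π) = 22.91 mm.

22.9 mm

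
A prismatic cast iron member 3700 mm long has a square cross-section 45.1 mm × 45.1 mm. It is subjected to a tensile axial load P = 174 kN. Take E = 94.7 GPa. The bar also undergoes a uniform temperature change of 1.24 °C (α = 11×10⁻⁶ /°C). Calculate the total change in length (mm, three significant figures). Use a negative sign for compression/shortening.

3.39 mm

A = 2034 mm².
δ_mech = NL/(AE) = 174000·3700/(2034·94700) = 3.342 mm.
δ_thermal = αLΔT = 11e-6·3700·1.24 = 0.05047 mm.
δ = δ_mech + δ_thermal = 3.393 mm.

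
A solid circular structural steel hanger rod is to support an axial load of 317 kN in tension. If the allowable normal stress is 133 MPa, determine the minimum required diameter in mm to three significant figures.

55.1 mm

Required area A ≥ P/σ_allow = 317000/133 = 2383 mm².
For a solid circular section, d ≥ √(4A/π) = 55.09 mm.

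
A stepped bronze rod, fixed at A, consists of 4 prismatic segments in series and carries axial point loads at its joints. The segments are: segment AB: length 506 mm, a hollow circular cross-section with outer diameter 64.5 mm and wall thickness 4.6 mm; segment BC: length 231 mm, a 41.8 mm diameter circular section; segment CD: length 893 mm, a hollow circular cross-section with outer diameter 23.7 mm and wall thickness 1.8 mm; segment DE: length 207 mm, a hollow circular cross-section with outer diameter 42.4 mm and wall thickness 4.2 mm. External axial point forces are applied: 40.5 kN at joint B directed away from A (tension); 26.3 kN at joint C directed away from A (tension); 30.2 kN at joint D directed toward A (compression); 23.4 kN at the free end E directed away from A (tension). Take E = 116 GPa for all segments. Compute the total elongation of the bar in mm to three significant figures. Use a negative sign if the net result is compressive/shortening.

-0.00921 mm

Internal axial forces (sectioning from the free end, tension +): N_DE = 23.4 kN, N_CD = -6.8 kN, N_BC = 19.5 kN, N_AB = 60 kN.
A_AB = 865.6 mm².
A_BC = 1372 mm².
A_CD = 123.8 mm².
A_DE = 504 mm².
δ_AB = 60000·506/(865.6·116000) = 0.3023 mm
δ_BC = 19500·231/(1372·116000) = 0.0283 mm
δ_CD = -6800·893/(123.8·116000) = -0.4227 mm
δ_DE = 23400·207/(504·116000) = 0.08284 mm
δ = Σδ_i = -0.009212 mm.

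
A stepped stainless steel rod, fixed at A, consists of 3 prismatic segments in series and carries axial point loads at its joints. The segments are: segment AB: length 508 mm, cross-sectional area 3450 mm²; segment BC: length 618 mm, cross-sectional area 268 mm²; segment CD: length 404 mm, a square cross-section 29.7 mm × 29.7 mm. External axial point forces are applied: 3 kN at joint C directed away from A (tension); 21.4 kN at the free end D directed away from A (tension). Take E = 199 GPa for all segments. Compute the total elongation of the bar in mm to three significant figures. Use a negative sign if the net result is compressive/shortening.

0.350 mm

Internal axial forces (sectioning from the free end, tension +): N_CD = 21.4 kN, N_BC = 24.4 kN, N_AB = 24.4 kN.
A_CD = 882.1 mm².
δ_AB = 24400·508/(3450·199000) = 0.01805 mm
δ_BC = 24400·618/(268·199000) = 0.2827 mm
δ_CD = 21400·404/(882.1·199000) = 0.04925 mm
δ = Σδ_i = 0.35 mm.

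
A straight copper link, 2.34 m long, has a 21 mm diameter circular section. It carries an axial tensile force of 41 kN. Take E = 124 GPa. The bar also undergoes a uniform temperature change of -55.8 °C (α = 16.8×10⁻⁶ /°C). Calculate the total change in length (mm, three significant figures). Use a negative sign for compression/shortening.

0.0402 mm

A = 346.4 mm².
δ_mech = NL/(AE) = 41000·2340/(346.4·124000) = 2.234 mm.
δ_thermal = αLΔT = 16.8e-6·2340·-55.8 = -2.194 mm.
δ = δ_mech + δ_thermal = 0.04022 mm.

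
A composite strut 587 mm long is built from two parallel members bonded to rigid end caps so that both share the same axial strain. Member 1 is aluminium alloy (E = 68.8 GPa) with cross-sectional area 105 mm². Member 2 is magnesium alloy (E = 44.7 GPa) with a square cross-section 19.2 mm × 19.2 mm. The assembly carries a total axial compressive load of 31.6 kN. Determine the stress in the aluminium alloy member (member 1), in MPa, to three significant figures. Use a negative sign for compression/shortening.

-91.7 MPa

A_2 = 368.6 mm².
Equal strain + equilibrium ⇒ each member carries load in proportion to AE: A₁E₁ = 7224000 N, A₂E₂ = 16480000 N, ΣAE = 23700000 N.
σ₁ = P·E₁/ΣAE = -31600·68800/23700000 = -91.72 MPa.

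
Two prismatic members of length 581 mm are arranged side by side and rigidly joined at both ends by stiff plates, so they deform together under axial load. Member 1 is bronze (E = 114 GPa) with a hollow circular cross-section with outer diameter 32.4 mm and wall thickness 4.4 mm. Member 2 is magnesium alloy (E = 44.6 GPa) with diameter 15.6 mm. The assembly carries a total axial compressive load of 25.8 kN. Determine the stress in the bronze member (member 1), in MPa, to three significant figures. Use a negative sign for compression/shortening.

A_1 = 387 mm².
A_2 = 191.1 mm².
Equal strain + equilibrium ⇒ each member carries load in proportion to AE: A₁E₁ = 44120000 N, A₂E₂ = 8525000 N, ΣAE = 52650000 N.
σ₁ = P·E₁/ΣAE = -25800·114000/52650000 = -55.87 MPa.

-55.9 MPa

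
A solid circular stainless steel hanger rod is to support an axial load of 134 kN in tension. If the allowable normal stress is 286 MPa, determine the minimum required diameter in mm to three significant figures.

Required area A ≥ P/σ_allow = 134000/286 = 468.5 mm².
For a solid circular section, d ≥ √(4A/π) = 24.42 mm.

24.4 mm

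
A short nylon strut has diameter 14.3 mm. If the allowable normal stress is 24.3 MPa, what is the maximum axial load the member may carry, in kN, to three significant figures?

3.90 kN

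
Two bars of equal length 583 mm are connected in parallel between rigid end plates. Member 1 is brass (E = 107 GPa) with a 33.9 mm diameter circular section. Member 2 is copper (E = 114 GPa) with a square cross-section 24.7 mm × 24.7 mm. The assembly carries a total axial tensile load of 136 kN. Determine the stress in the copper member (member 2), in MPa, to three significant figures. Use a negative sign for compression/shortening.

A_1 = 902.6 mm².
A_2 = 610.1 mm².
Equal strain + equilibrium ⇒ each member carries load in proportion to AE: A₁E₁ = 96580000 N, A₂E₂ = 69550000 N, ΣAE = 166100000 N.
σ₂ = P·E₂/ΣAE = 136000·114000/166100000 = 93.33 MPa.

93.3 MPa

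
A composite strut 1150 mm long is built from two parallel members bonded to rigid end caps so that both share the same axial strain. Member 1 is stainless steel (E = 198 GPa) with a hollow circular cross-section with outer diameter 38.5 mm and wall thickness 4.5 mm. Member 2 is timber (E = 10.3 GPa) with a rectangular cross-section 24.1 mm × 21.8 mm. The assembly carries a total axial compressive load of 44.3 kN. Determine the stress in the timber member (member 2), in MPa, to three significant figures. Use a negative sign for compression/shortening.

-4.54 MPa

A_1 = 480.7 mm².
A_2 = 525.4 mm².
Equal strain + equilibrium ⇒ each member carries load in proportion to AE: A₁E₁ = 95170000 N, A₂E₂ = 5411000 N, ΣAE = 100600000 N.
σ₂ = P·E₂/ΣAE = -44300·10300/100600000 = -4.536 MPa.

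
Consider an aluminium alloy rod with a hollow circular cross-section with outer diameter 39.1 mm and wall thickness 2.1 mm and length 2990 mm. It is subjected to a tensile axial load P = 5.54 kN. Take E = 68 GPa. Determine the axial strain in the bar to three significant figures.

3.34e-04

A = 244.1 mm².
σ = N/A = 22.7 MPa; ε = σ/E = 22.7/68000 = 3.338e-04.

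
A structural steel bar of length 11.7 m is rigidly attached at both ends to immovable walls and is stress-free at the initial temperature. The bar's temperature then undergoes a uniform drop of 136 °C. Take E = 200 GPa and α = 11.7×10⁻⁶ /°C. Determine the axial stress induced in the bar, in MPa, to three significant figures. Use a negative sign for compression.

318 MPa

Free thermal expansion αLΔT = 11.7e-6 · 11700 · -136 = -18.62 mm.
The walls impose strain ε = −(-18.62)/11700 = 1.5912e-03; σ = Eε = 200000 · 1.5912e-03 = 318.2 MPa.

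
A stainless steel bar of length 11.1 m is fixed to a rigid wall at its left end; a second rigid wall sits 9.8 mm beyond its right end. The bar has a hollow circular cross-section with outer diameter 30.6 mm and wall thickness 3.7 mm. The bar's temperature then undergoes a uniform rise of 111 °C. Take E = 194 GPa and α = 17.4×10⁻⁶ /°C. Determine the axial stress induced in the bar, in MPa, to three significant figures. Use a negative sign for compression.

-203 MPa

Free thermal expansion αLΔT = 17.4e-6 · 11100 · 111 = 21.44 mm.
The walls engage after the gap closes; constrained expansion = 21.44 − 9.8 = 11.64 mm.
The walls impose strain ε = −(11.64)/11100 = -1.0485e-03; σ = Eε = 194000 · -1.0485e-03 = -203.4 MPa.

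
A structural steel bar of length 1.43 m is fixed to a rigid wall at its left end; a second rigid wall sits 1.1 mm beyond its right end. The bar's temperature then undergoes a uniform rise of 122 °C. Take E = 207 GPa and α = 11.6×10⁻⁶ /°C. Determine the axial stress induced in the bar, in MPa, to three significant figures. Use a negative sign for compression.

-134 MPa

Free thermal expansion αLΔT = 11.6e-6 · 1430 · 122 = 2.024 mm.
The walls engage after the gap closes; constrained expansion = 2.024 − 1.1 = 0.9237 mm.
The walls impose strain ε = −(0.9237)/1430 = -6.4597e-04; σ = Eε = 207000 · -6.4597e-04 = -133.7 MPa.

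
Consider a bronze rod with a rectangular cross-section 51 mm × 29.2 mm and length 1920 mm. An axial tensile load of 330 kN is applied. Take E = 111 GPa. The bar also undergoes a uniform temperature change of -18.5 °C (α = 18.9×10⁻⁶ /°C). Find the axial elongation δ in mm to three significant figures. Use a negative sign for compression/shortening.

A = 1489 mm².
δ_mech = NL/(AE) = 330000·1920/(1489·111000) = 3.833 mm.
δ_thermal = αLΔT = 18.9e-6·1920·-18.5 = -0.6713 mm.
δ = δ_mech + δ_thermal = 3.162 mm.

3.16 mm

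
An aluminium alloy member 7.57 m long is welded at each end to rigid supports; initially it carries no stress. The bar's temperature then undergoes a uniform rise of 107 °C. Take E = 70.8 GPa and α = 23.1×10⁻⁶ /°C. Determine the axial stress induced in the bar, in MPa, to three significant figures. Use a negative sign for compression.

Free thermal expansion αLΔT = 23.1e-6 · 7570 · 107 = 18.71 mm.
The walls impose strain ε = −(18.71)/7570 = -2.4717e-03; σ = Eε = 70800 · -2.4717e-03 = -175 MPa.

-175 MPa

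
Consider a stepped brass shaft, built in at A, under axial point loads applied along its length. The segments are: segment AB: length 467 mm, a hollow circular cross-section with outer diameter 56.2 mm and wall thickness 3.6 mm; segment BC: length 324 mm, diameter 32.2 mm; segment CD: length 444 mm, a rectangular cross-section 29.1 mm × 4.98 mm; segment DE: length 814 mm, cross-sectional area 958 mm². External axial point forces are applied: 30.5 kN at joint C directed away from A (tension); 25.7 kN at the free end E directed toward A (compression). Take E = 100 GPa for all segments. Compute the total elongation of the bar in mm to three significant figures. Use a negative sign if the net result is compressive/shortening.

-0.949 mm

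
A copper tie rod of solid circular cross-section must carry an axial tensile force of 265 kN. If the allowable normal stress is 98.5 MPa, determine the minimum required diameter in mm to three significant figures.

Required area A ≥ P/σ_allow = 265000/98.5 = 2690 mm².
For a solid circular section, d ≥ √(4A/π) = 58.53 mm.

58.5 mm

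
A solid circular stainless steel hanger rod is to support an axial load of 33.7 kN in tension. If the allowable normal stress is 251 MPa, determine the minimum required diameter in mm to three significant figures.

13.1 mm

Required area A ≥ P/σ_allow = 33700/251 = 134.3 mm².
For a solid circular section, d ≥ √(4A/π) = 13.07 mm.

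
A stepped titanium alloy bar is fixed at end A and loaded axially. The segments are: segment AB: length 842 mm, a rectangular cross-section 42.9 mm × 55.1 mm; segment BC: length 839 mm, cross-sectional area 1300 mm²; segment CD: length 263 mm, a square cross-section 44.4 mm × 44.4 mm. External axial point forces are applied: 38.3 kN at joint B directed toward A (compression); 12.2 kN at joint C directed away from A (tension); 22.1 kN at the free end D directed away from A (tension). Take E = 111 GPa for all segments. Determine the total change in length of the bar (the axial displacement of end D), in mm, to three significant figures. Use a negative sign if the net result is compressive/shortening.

Internal axial forces (sectioning from the free end, tension +): N_CD = 22.1 kN, N_BC = 34.3 kN, N_AB = -4 kN.
A_AB = 2364 mm².
A_CD = 1971 mm².
δ_AB = -4000·842/(2364·111000) = -0.01284 mm
δ_BC = 34300·839/(1300·111000) = 0.1994 mm
δ_CD = 22100·263/(1971·111000) = 0.02656 mm
δ = Σδ_i = 0.2132 mm.

0.213 mm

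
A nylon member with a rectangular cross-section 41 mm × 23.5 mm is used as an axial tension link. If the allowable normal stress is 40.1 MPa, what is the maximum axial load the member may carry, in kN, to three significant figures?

38.6 kN

A = 963.5 mm².
P_max = σ_allow · A = 40.1 · 963.5 = 38640 N = 38.64 kN.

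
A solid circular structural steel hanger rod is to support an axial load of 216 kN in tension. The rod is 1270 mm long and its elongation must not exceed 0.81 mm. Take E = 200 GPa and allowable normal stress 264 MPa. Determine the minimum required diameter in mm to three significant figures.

Required area A ≥ P/σ_allow = 216000/264 = 818.2 mm².
For a solid circular section, d ≥ √(4A/π) = 32.28 mm.
Elongation limit: A ≥ PL/(Eδ_allow) = 216000·1270/(200000·0.81) = 1693 mm² ⇒ d ≥ 46.43 mm.
The elongation limit governs.

46.4 mm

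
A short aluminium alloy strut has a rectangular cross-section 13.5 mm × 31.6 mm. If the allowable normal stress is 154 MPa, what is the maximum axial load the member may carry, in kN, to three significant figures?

A = 426.6 mm².
P_max = σ_allow · A = 154 · 426.6 = 65700 N = 65.7 kN.

65.7 kN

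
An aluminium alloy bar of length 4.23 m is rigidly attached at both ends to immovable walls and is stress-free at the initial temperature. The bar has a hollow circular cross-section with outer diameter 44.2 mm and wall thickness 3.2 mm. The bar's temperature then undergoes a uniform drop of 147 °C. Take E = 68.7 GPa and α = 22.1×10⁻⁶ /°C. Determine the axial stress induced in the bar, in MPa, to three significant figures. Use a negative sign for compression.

Free thermal expansion αLΔT = 22.1e-6 · 4230 · -147 = -13.74 mm.
The walls impose strain ε = −(-13.74)/4230 = 3.2487e-03; σ = Eε = 68700 · 3.2487e-03 = 223.2 MPa.

223 MPa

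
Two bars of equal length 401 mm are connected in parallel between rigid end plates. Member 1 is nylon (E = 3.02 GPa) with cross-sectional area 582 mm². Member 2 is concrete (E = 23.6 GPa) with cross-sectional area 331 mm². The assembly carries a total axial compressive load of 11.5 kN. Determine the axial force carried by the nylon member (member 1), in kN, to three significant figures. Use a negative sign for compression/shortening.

-2.11 kN

Equal strain + equilibrium ⇒ each member carries load in proportion to AE: A₁E₁ = 1758000 N, A₂E₂ = 7812000 N, ΣAE = 9569000 N.
F₁ = P·A₁E₁/ΣAE = -11500·1758000/9569000 = -2112 N.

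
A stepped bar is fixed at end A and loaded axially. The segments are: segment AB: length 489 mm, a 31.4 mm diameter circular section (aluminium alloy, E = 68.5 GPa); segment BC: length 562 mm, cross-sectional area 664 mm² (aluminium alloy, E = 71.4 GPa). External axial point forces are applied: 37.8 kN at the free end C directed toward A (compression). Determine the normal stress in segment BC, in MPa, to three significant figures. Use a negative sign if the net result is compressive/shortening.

Internal axial forces (sectioning from the free end, tension +): N_BC = -37.8 kN, N_AB = -37.8 kN.
σ_BC = N_BC/A_BC = -37800/664 = -56.93 MPa.

-56.9 MPa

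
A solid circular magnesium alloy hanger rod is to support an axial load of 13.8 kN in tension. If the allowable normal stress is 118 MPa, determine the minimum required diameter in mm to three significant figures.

Required area A ≥ P/σ_allow = 13800/118 = 116.9 mm².
For a solid circular section, d ≥ √(4A/π) = 12.2 mm.

12.2 mm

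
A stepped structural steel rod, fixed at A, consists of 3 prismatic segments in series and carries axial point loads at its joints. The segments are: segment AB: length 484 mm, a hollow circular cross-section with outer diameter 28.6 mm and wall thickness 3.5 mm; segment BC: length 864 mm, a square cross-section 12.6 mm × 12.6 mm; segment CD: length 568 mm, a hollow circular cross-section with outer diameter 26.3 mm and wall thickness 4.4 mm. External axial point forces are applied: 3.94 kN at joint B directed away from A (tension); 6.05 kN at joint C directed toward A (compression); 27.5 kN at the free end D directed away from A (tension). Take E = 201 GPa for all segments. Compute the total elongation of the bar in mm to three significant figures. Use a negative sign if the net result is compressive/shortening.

1.06 mm

Internal axial forces (sectioning from the free end, tension +): N_CD = 27.5 kN, N_BC = 21.45 kN, N_AB = 25.39 kN.
A_AB = 276 mm².
A_BC = 158.8 mm².
A_CD = 302.7 mm².
δ_AB = 25390·484/(276·201000) = 0.2215 mm
δ_BC = 21450·864/(158.8·201000) = 0.5808 mm
δ_CD = 27500·568/(302.7·201000) = 0.2567 mm
δ = Σδ_i = 1.059 mm.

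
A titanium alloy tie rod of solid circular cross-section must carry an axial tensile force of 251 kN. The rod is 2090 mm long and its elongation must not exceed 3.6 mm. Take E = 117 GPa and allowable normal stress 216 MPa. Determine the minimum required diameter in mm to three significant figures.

39.8 mm

Required area A ≥ P/σ_allow = 251000/216 = 1162 mm².
For a solid circular section, d ≥ √(4A/π) = 38.46 mm.
Elongation limit: A ≥ PL/(Eδ_allow) = 251000·2090/(117000·3.6) = 1245 mm² ⇒ d ≥ 39.82 mm.
The elongation limit governs.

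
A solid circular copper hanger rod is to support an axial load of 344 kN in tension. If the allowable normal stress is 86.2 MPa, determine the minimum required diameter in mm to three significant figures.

71.3 mm

Required area A ≥ P/σ_allow = 344000/86.2 = 3991 mm².
For a solid circular section, d ≥ √(4A/π) = 71.28 mm.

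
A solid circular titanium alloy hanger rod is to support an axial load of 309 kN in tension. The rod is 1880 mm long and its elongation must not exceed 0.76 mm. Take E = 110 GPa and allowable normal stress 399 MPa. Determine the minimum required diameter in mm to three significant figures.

Required area A ≥ P/σ_allow = 309000/399 = 774.4 mm².
For a solid circular section, d ≥ √(4A/π) = 31.4 mm.
Elongation limit: A ≥ PL/(Eδ_allow) = 309000·1880/(110000·0.76) = 6949 mm² ⇒ d ≥ 94.06 mm.
The elongation limit governs.

94.1 mm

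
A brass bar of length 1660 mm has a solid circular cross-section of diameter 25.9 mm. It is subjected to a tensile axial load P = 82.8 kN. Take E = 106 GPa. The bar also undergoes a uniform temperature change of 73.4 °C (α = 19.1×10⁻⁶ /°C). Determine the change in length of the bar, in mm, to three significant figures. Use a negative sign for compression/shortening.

A = 526.9 mm².
δ_mech = NL/(AE) = 82800·1660/(526.9·106000) = 2.461 mm.
δ_thermal = αLΔT = 19.1e-6·1660·73.4 = 2.327 mm.
δ = δ_mech + δ_thermal = 4.788 mm.

4.79 mm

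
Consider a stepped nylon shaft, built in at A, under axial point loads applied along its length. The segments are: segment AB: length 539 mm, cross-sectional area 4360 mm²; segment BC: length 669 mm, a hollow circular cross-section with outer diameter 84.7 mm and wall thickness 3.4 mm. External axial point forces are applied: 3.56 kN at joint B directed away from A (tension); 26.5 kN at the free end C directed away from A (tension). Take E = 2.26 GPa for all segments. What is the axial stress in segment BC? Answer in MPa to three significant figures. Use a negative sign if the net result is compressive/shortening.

Internal axial forces (sectioning from the free end, tension +): N_BC = 26.5 kN, N_AB = 30.06 kN.
A_BC = 868.4 mm².
σ_BC = N_BC/A_BC = 26500/868.4 = 30.52 MPa.

30.5 MPa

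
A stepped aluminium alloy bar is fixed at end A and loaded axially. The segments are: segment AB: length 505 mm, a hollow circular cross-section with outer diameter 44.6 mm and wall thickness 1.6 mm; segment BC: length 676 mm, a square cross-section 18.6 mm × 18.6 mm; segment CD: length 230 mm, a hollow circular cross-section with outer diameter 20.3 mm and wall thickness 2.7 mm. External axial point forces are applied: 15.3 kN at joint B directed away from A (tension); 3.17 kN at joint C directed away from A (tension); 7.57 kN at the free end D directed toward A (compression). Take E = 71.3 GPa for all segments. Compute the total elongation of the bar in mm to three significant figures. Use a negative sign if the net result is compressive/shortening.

0.0730 mm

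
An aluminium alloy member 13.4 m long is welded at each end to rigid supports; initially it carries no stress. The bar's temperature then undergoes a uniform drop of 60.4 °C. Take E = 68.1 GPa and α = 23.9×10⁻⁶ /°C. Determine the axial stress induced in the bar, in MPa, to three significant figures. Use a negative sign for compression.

98.3 MPa

Free thermal expansion αLΔT = 23.9e-6 · 13400 · -60.4 = -19.34 mm.
The walls impose strain ε = −(-19.34)/13400 = 1.4436e-03; σ = Eε = 68100 · 1.4436e-03 = 98.31 MPa.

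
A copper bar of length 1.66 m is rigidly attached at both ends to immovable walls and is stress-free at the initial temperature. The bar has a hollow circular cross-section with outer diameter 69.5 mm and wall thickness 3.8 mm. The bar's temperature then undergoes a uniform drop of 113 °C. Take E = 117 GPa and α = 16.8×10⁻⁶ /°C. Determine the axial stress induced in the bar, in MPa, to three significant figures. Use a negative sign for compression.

222 MPa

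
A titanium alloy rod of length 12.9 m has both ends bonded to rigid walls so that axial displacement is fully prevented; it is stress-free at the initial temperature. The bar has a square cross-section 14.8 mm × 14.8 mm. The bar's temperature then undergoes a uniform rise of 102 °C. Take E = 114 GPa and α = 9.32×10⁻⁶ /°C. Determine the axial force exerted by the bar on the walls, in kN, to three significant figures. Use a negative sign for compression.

Free thermal expansion αLΔT = 9.32e-6 · 12900 · 102 = 12.26 mm.
The walls impose strain ε = −(12.26)/12900 = -9.5064e-04; σ = Eε = 114000 · -9.5064e-04 = -108.4 MPa.
Wall reaction R = σ·A = -108.4·219 = -23740 N = -23.74 kN.

-23.7 kN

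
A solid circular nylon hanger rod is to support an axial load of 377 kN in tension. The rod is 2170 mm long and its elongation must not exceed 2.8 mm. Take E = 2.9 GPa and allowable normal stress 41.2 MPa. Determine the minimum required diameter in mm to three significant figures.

358 mm

Required area A ≥ P/σ_allow = 377000/41.2 = 9150 mm².
For a solid circular section, d ≥ √(4A/π) = 107.9 mm.
Elongation limit: A ≥ PL/(Eδ_allow) = 377000·2170/(2900·2.8) = 100800 mm² ⇒ d ≥ 358.2 mm.
The elongation limit governs.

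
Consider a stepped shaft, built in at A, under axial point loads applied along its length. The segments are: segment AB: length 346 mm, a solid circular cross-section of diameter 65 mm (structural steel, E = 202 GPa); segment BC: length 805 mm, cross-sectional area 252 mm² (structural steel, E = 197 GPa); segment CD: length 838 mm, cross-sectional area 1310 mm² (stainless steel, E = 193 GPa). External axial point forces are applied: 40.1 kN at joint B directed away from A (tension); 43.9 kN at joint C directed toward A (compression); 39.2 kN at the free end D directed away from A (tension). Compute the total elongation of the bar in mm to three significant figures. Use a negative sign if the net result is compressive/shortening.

Internal axial forces (sectioning from the free end, tension +): N_CD = 39.2 kN, N_BC = -4.7 kN, N_AB = 35.4 kN.
A_AB = 3318 mm².
δ_AB = 35400·346/(3318·202000) = 0.01827 mm
δ_BC = -4700·805/(252·197000) = -0.07621 mm
δ_CD = 39200·838/(1310·193000) = 0.1299 mm
δ = Σδ_i = 0.07199 mm.

0.0720 mm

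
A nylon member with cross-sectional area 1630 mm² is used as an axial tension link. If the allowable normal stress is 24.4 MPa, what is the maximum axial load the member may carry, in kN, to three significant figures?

39.8 kN

P_max = σ_allow · A = 24.4 · 1630 = 39770 N = 39.77 kN.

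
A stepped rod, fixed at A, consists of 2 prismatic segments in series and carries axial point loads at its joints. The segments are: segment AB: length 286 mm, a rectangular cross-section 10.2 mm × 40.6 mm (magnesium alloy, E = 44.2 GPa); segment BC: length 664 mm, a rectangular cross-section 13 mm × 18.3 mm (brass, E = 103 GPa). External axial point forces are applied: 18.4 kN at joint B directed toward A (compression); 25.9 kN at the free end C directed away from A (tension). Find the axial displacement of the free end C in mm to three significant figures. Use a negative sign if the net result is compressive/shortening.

Internal axial forces (sectioning from the free end, tension +): N_BC = 25.9 kN, N_AB = 7.5 kN.
A_AB = 414.1 mm².
A_BC = 237.9 mm².
δ_AB = 7500·286/(414.1·44200) = 0.1172 mm
δ_BC = 25900·664/(237.9·103000) = 0.7018 mm
δ = Σδ_i = 0.819 mm.

0.819 mm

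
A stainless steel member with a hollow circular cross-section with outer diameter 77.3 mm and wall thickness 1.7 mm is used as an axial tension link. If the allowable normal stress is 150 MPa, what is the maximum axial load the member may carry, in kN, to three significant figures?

60.6 kN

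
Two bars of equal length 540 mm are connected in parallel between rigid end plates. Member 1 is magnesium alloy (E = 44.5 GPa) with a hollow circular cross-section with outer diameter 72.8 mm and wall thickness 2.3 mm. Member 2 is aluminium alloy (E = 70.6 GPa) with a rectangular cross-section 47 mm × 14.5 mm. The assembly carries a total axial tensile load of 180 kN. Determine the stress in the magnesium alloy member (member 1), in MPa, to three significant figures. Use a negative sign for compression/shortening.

A_1 = 509.4 mm².
A_2 = 681.5 mm².
Equal strain + equilibrium ⇒ each member carries load in proportion to AE: A₁E₁ = 22670000 N, A₂E₂ = 48110000 N, ΣAE = 70780000 N.
σ₁ = P·E₁/ΣAE = 180000·44500/70780000 = 113.2 MPa.

113 MPa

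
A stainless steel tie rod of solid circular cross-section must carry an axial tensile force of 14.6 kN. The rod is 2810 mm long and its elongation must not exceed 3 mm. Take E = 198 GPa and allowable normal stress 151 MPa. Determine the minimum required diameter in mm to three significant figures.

Required area A ≥ P/σ_allow = 14600/151 = 96.69 mm².
For a solid circular section, d ≥ √(4A/π) = 11.1 mm.
Elongation limit: A ≥ PL/(Eδ_allow) = 14600·2810/(198000·3) = 69.07 mm² ⇒ d ≥ 9.378 mm.
The stress limit governs.

11.1 mm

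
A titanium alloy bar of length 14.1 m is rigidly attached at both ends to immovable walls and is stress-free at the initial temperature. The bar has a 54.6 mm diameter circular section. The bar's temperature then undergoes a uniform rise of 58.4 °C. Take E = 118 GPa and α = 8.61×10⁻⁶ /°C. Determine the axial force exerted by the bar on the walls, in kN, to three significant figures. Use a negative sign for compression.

Free thermal expansion αLΔT = 8.61e-6 · 14100 · 58.4 = 7.09 mm.
The walls impose strain ε = −(7.09)/14100 = -5.0282e-04; σ = Eε = 118000 · -5.0282e-04 = -59.33 MPa.
Wall reaction R = σ·A = -59.33·2341 = -138900 N = -138.9 kN.

-139 kN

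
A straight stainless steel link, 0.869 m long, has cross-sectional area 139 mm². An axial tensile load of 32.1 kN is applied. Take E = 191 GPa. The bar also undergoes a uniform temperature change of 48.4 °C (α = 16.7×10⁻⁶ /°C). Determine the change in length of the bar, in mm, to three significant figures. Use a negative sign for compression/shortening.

1.75 mm

δ_mech = NL/(AE) = 32100·869/(139·191000) = 1.051 mm.
δ_thermal = αLΔT = 16.7e-6·869·48.4 = 0.7024 mm.
δ = δ_mech + δ_thermal = 1.753 mm.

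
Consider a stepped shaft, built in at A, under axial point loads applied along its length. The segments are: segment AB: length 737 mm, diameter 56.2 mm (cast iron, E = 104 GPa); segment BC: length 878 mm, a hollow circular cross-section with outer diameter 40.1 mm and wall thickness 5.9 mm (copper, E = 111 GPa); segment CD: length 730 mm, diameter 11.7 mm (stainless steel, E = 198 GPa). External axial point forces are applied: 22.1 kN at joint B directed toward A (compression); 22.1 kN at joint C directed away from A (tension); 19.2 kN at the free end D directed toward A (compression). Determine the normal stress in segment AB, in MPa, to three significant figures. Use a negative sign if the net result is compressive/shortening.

-7.74 MPa

Internal axial forces (sectioning from the free end, tension +): N_CD = -19.2 kN, N_BC = 2.9 kN, N_AB = -19.2 kN.
A_AB = 2481 mm².
σ_AB = N_AB/A_AB = -19200/2481 = -7.74 MPa.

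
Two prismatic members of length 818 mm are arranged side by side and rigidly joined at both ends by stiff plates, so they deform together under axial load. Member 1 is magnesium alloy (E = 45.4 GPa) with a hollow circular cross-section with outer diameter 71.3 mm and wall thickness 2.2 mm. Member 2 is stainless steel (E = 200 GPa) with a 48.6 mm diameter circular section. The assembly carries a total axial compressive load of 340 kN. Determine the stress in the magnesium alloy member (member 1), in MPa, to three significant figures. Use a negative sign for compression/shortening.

-39.3 MPa

A_1 = 477.6 mm².
A_2 = 1855 mm².
Equal strain + equilibrium ⇒ each member carries load in proportion to AE: A₁E₁ = 21680000 N, A₂E₂ = 371000000 N, ΣAE = 392700000 N.
σ₁ = P·E₁/ΣAE = -340000·45400/392700000 = -39.31 MPa.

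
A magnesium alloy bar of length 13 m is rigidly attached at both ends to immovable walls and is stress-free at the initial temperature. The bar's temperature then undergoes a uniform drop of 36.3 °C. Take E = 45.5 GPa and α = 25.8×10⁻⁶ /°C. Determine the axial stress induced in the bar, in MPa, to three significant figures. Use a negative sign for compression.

42.6 MPa

Free thermal expansion αLΔT = 25.8e-6 · 13000 · -36.3 = -12.18 mm.
The walls impose strain ε = −(-12.18)/13000 = 9.3654e-04; σ = Eε = 45500 · 9.3654e-04 = 42.61 MPa.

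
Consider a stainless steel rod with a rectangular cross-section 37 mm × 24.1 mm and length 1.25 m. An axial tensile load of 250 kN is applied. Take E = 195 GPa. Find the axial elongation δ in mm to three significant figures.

A = 891.7 mm².
δ_mech = NL/(AE) = 250000·1250/(891.7·195000) = 1.797 mm.

1.80 mm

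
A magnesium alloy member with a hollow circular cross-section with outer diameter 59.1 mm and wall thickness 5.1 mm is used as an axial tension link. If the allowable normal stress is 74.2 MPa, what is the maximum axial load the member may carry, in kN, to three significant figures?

64.2 kN

A = 865.2 mm².
P_max = σ_allow · A = 74.2 · 865.2 = 64200 N = 64.2 kN.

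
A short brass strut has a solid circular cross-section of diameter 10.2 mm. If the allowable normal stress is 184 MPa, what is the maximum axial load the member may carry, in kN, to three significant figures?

A = 81.71 mm².
P_max = σ_allow · A = 184 · 81.71 = 15040 N = 15.04 kN.

15.0 kN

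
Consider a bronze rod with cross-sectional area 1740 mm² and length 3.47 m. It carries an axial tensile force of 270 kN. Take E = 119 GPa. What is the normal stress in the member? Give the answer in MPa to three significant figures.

155 MPa

σ = N/A = 270000/1740 = 155.2 MPa.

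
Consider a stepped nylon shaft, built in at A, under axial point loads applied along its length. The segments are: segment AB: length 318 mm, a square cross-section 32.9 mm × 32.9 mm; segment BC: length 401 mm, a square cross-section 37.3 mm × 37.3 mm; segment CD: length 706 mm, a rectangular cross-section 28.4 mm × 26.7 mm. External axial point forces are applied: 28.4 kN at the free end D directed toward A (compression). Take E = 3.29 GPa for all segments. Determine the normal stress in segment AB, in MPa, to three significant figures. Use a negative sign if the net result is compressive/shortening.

Internal axial forces (sectioning from the free end, tension +): N_CD = -28.4 kN, N_BC = -28.4 kN, N_AB = -28.4 kN.
A_AB = 1082 mm².
σ_AB = N_AB/A_AB = -28400/1082 = -26.24 MPa.

-26.2 MPa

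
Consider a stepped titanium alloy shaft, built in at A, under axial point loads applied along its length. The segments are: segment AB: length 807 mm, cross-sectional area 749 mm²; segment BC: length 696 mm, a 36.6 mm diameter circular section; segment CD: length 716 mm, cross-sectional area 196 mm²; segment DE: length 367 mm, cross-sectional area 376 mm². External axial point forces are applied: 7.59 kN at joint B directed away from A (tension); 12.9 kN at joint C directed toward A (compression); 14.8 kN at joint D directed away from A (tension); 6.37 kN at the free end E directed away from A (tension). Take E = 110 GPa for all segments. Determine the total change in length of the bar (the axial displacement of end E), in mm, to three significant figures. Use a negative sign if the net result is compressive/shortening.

0.965 mm

Internal axial forces (sectioning from the free end, tension +): N_DE = 6.37 kN, N_CD = 21.17 kN, N_BC = 8.27 kN, N_AB = 15.86 kN.
A_BC = 1052 mm².
δ_AB = 15860·807/(749·110000) = 0.1553 mm
δ_BC = 8270·696/(1052·110000) = 0.04974 mm
δ_CD = 21170·716/(196·110000) = 0.703 mm
δ_DE = 6370·367/(376·110000) = 0.05652 mm
δ = Σδ_i = 0.9647 mm.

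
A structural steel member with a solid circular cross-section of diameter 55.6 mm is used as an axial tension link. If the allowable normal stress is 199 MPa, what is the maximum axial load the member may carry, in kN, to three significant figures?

483 kN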